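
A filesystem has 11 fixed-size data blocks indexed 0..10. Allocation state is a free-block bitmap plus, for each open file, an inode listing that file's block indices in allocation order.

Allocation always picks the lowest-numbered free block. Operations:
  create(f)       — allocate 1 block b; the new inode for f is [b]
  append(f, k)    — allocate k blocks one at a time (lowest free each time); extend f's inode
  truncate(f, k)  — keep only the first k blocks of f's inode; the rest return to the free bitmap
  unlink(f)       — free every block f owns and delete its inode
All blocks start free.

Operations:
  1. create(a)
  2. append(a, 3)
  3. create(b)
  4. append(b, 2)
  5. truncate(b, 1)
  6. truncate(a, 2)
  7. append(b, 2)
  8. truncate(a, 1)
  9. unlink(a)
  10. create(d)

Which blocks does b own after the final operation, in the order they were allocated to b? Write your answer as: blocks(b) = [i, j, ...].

[1] create(a) — a=0 (map F..........)
[2] append(a, 3) — a=0,1,2,3 (map FFFF.......)
[3] create(b) — a=0,1,2,3 b=4 (map FFFFF......)
[4] append(b, 2) — a=0,1,2,3 b=4,5,6 (map FFFFFFF....)
[5] truncate(b, 1) — a=0,1,2,3 b=4 (map FFFFF......)
[6] truncate(a, 2) — a=0,1 b=4 (map FF..F......)
[7] append(b, 2) — a=0,1 b=4,2,3 (map FFFFF......)
[8] truncate(a, 1) — a=0 b=4,2,3 (map F.FFF......)
[9] unlink(a) — b=4,2,3 (map ..FFF......)
[10] create(d) — b=4,2,3 d=0 (map F.FFF......)

blocks(b) = [4, 2, 3]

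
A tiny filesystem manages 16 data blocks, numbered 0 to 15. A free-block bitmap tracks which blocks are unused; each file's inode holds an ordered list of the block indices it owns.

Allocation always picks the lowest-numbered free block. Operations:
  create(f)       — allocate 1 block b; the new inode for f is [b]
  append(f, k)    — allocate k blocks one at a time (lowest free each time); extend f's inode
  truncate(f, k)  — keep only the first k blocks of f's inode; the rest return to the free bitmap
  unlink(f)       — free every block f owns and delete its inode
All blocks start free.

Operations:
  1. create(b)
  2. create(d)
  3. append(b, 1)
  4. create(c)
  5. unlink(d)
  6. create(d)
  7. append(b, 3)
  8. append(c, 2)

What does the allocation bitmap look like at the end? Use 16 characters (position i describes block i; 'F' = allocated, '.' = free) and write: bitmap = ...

[1] create(b) — b=0 (map F...............)
[2] create(d) — b=0 d=1 (map FF..............)
[3] append(b, 1) — b=0,2 d=1 (map FFF.............)
[4] create(c) — b=0,2 c=3 d=1 (map FFFF............)
[5] unlink(d) — b=0,2 c=3 (map F.FF............)
[6] create(d) — b=0,2 c=3 d=1 (map FFFF............)
[7] append(b, 3) — b=0,2,4,5,6 c=3 d=1 (map FFFFFFF.........)
[8] append(c, 2) — b=0,2,4,5,6 c=3,7,8 d=1 (map FFFFFFFFF.......)

bitmap = FFFFFFFFF.......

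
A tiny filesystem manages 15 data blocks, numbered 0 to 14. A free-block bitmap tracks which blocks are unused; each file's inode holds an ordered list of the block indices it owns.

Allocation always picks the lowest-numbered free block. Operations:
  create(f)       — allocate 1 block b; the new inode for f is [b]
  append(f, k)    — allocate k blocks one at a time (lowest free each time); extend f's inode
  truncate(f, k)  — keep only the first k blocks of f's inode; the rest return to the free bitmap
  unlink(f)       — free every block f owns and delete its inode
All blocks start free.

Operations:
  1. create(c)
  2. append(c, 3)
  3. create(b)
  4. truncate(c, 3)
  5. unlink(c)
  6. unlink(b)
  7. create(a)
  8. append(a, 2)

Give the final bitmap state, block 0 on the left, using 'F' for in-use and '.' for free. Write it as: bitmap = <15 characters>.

bitmap = FFF............

  1. create(c)  ⇒  F..............  {c→[0]}
  2. append(c, 3)  ⇒  FFFF...........  {c→[0, 1, 2, 3]}
  3. create(b)  ⇒  FFFFF..........  {b→[4]; c→[0, 1, 2, 3]}
  4. truncate(c, 3)  ⇒  FFF.F..........  {b→[4]; c→[0, 1, 2]}
  5. unlink(c)  ⇒  ....F..........  {b→[4]}
  6. unlink(b)  ⇒  ...............  {}
  7. create(a)  ⇒  F..............  {a→[0]}
  8. append(a, 2)  ⇒  FFF............  {a→[0, 1, 2]}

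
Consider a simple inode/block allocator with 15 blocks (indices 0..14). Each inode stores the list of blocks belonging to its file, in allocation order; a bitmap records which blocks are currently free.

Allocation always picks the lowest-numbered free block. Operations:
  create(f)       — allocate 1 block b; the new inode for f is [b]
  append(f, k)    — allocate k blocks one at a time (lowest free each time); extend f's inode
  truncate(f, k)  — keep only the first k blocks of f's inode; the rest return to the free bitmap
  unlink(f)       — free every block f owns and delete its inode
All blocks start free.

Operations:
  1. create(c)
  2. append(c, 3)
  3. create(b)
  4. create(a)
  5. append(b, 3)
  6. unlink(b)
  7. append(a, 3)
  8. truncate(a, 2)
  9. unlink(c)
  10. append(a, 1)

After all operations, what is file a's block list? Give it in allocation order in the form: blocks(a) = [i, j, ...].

blocks(a) = [5, 4, 0]

after create(c) → c:[0]  free=[F..............]
after append(c, 3) → c:[0, 1, 2, 3]  free=[FFFF...........]
after create(b) → b:[4], c:[0, 1, 2, 3]  free=[FFFFF..........]
after create(a) → a:[5], b:[4], c:[0, 1, 2, 3]  free=[FFFFFF.........]
after append(b, 3) → a:[5], b:[4, 6, 7, 8], c:[0, 1, 2, 3]  free=[FFFFFFFFF......]
after unlink(b) → a:[5], c:[0, 1, 2, 3]  free=[FFFF.F.........]
after append(a, 3) → a:[5, 4, 6, 7], c:[0, 1, 2, 3]  free=[FFFFFFFF.......]
after truncate(a, 2) → a:[5, 4], c:[0, 1, 2, 3]  free=[FFFFFF.........]
after unlink(c) → a:[5, 4]  free=[....FF.........]
after append(a, 1) → a:[5, 4, 0]  free=[F...FF.........]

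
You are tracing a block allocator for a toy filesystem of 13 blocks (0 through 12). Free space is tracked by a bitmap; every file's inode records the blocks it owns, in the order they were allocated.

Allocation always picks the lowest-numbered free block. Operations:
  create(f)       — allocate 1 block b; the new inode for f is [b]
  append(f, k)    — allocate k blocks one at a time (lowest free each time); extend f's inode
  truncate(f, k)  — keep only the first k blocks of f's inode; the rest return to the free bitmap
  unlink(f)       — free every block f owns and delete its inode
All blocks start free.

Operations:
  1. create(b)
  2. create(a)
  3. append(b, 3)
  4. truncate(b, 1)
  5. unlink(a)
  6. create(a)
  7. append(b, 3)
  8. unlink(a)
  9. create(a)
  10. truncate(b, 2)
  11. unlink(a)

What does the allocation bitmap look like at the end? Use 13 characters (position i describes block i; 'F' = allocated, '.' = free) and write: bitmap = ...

create(b): bitmap=F............ | b=[0]
create(a): bitmap=FF........... | a=[1] b=[0]
append(b, 3): bitmap=FFFFF........ | a=[1] b=[0, 2, 3, 4]
truncate(b, 1): bitmap=FF........... | a=[1] b=[0]
unlink(a): bitmap=F............ | b=[0]
create(a): bitmap=FF........... | a=[1] b=[0]
append(b, 3): bitmap=FFFFF........ | a=[1] b=[0, 2, 3, 4]
unlink(a): bitmap=F.FFF........ | b=[0, 2, 3, 4]
create(a): bitmap=FFFFF........ | a=[1] b=[0, 2, 3, 4]
truncate(b, 2): bitmap=FFF.......... | a=[1] b=[0, 2]
unlink(a): bitmap=F.F.......... | b=[0, 2]

bitmap = F.F..........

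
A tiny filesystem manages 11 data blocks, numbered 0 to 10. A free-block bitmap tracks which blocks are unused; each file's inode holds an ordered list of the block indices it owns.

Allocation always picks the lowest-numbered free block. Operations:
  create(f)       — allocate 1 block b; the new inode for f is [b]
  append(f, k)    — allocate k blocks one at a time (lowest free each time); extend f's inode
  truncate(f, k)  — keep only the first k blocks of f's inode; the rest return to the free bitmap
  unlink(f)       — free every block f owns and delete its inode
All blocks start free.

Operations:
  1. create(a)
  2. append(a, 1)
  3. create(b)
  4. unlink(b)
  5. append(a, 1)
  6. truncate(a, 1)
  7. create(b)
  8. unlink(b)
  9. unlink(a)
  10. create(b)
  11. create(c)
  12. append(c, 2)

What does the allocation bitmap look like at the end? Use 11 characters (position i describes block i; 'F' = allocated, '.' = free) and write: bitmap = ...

bitmap = FFFF.......

create(a): bitmap=F.......... | a=[0]
append(a, 1): bitmap=FF......... | a=[0, 1]
create(b): bitmap=FFF........ | a=[0, 1] b=[2]
unlink(b): bitmap=FF......... | a=[0, 1]
append(a, 1): bitmap=FFF........ | a=[0, 1, 2]
truncate(a, 1): bitmap=F.......... | a=[0]
create(b): bitmap=FF......... | a=[0] b=[1]
unlink(b): bitmap=F.......... | a=[0]
unlink(a): bitmap=........... | 
create(b): bitmap=F.......... | b=[0]
create(c): bitmap=FF......... | b=[0] c=[1]
append(c, 2): bitmap=FFFF....... | b=[0] c=[1, 2, 3]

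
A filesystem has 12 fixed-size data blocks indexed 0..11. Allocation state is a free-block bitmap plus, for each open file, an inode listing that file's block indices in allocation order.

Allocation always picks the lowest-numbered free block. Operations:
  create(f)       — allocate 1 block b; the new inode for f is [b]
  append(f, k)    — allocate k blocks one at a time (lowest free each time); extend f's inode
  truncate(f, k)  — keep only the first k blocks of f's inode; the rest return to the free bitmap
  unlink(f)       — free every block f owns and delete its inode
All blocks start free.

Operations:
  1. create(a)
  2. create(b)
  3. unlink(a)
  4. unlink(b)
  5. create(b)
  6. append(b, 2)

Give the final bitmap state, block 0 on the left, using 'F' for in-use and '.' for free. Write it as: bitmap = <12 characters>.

bitmap = FFF.........

create(a): bitmap=F........... | a=[0]
create(b): bitmap=FF.......... | a=[0] b=[1]
unlink(a): bitmap=.F.......... | b=[1]
unlink(b): bitmap=............ | 
create(b): bitmap=F........... | b=[0]
append(b, 2): bitmap=FFF......... | b=[0, 1, 2]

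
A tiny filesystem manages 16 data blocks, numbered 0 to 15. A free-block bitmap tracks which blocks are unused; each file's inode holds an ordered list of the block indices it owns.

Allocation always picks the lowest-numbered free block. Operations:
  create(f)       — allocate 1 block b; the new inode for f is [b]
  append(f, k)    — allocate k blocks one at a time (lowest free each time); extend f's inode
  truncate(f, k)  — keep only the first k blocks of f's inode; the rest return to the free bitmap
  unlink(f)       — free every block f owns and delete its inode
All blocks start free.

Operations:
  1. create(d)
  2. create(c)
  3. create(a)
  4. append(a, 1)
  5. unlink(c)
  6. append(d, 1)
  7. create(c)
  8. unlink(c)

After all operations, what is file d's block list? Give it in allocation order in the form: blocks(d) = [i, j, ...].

blocks(d) = [0, 1]

after create(d) → d:[0]  free=[F...............]
after create(c) → c:[1], d:[0]  free=[FF..............]
after create(a) → a:[2], c:[1], d:[0]  free=[FFF.............]
after append(a, 1) → a:[2, 3], c:[1], d:[0]  free=[FFFF............]
after unlink(c) → a:[2, 3], d:[0]  free=[F.FF............]
after append(d, 1) → a:[2, 3], d:[0, 1]  free=[FFFF............]
after create(c) → a:[2, 3], c:[4], d:[0, 1]  free=[FFFFF...........]
after unlink(c) → a:[2, 3], d:[0, 1]  free=[FFFF............]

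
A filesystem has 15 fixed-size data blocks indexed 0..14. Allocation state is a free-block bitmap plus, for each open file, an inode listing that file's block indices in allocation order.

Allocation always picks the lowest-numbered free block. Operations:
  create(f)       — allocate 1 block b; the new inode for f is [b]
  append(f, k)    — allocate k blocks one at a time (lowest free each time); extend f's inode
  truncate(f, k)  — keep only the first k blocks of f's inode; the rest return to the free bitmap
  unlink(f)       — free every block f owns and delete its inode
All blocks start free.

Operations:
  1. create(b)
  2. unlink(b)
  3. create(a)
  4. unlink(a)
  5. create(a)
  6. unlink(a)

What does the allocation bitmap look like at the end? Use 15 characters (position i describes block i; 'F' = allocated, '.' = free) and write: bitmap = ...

  1. create(b)  ⇒  F..............  {b→[0]}
  2. unlink(b)  ⇒  ...............  {}
  3. create(a)  ⇒  F..............  {a→[0]}
  4. unlink(a)  ⇒  ...............  {}
  5. create(a)  ⇒  F..............  {a→[0]}
  6. unlink(a)  ⇒  ...............  {}

bitmap = ...............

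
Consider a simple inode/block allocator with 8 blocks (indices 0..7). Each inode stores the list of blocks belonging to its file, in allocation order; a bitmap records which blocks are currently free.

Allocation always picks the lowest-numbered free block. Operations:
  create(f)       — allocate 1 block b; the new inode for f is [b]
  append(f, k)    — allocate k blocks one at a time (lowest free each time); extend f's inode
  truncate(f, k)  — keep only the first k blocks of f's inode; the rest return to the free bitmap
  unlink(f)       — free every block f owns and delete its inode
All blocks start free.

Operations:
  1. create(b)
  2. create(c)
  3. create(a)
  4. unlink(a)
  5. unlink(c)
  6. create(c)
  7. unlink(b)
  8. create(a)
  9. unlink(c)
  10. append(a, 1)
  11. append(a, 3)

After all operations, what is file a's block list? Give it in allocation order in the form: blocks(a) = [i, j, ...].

after create(b) → b:[0]  free=[F.......]
after create(c) → b:[0], c:[1]  free=[FF......]
after create(a) → a:[2], b:[0], c:[1]  free=[FFF.....]
after unlink(a) → b:[0], c:[1]  free=[FF......]
after unlink(c) → b:[0]  free=[F.......]
after create(c) → b:[0], c:[1]  free=[FF......]
after unlink(b) → c:[1]  free=[.F......]
after create(a) → a:[0], c:[1]  free=[FF......]
after unlink(c) → a:[0]  free=[F.......]
after append(a, 1) → a:[0, 1]  free=[FF......]
after append(a, 3) → a:[0, 1, 2, 3, 4]  free=[FFFFF...]

blocks(a) = [0, 1, 2, 3, 4]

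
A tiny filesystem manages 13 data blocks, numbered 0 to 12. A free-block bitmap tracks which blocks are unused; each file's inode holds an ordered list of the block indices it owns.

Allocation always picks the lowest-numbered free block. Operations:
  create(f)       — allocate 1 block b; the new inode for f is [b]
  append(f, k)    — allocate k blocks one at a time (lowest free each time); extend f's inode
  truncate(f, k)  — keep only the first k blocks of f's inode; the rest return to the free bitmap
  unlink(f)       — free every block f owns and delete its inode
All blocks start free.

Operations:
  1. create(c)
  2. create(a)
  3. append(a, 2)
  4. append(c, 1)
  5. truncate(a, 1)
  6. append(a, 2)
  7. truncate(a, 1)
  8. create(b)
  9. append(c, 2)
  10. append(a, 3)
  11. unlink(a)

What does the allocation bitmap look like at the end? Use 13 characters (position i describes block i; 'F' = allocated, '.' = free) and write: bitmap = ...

after create(c) → c:[0]  free=[F............]
after create(a) → a:[1], c:[0]  free=[FF...........]
after append(a, 2) → a:[1, 2, 3], c:[0]  free=[FFFF.........]
after append(c, 1) → a:[1, 2, 3], c:[0, 4]  free=[FFFFF........]
after truncate(a, 1) → a:[1], c:[0, 4]  free=[FF..F........]
after append(a, 2) → a:[1, 2, 3], c:[0, 4]  free=[FFFFF........]
after truncate(a, 1) → a:[1], c:[0, 4]  free=[FF..F........]
after create(b) → a:[1], b:[2], c:[0, 4]  free=[FFF.F........]
after append(c, 2) → a:[1], b:[2], c:[0, 4, 3, 5]  free=[FFFFFF.......]
after append(a, 3) → a:[1, 6, 7, 8], b:[2], c:[0, 4, 3, 5]  free=[FFFFFFFFF....]
after unlink(a) → b:[2], c:[0, 4, 3, 5]  free=[F.FFFF.......]

bitmap = F.FFFF.......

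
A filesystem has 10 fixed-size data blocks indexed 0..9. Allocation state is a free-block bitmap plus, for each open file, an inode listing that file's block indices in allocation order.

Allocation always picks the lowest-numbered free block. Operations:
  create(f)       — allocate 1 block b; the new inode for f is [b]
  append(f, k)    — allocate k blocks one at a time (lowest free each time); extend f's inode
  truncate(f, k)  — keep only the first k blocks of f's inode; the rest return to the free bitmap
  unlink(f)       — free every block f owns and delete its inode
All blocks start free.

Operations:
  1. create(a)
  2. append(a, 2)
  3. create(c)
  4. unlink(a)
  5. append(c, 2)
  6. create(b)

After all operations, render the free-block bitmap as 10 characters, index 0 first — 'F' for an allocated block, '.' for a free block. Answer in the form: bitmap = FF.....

after create(a) → a:[0]  free=[F.........]
after append(a, 2) → a:[0, 1, 2]  free=[FFF.......]
after create(c) → a:[0, 1, 2], c:[3]  free=[FFFF......]
after unlink(a) → c:[3]  free=[...F......]
after append(c, 2) → c:[3, 0, 1]  free=[FF.F......]
after create(b) → b:[2], c:[3, 0, 1]  free=[FFFF......]

bitmap = FFFF......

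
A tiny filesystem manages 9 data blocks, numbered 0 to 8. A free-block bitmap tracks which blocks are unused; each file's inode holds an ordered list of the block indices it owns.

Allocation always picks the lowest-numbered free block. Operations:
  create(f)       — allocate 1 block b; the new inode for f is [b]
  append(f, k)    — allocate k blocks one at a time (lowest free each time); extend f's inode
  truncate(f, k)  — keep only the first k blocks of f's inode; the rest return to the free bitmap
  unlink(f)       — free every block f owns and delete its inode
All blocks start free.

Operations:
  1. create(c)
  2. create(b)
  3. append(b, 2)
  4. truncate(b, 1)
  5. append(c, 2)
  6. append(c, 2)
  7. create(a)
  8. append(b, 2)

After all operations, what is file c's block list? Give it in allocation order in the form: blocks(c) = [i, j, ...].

create(c): bitmap=F........ | c=[0]
create(b): bitmap=FF....... | b=[1] c=[0]
append(b, 2): bitmap=FFFF..... | b=[1, 2, 3] c=[0]
truncate(b, 1): bitmap=FF....... | b=[1] c=[0]
append(c, 2): bitmap=FFFF..... | b=[1] c=[0, 2, 3]
append(c, 2): bitmap=FFFFFF... | b=[1] c=[0, 2, 3, 4, 5]
create(a): bitmap=FFFFFFF.. | a=[6] b=[1] c=[0, 2, 3, 4, 5]
append(b, 2): bitmap=FFFFFFFFF | a=[6] b=[1, 7, 8] c=[0, 2, 3, 4, 5]

blocks(c) = [0, 2, 3, 4, 5]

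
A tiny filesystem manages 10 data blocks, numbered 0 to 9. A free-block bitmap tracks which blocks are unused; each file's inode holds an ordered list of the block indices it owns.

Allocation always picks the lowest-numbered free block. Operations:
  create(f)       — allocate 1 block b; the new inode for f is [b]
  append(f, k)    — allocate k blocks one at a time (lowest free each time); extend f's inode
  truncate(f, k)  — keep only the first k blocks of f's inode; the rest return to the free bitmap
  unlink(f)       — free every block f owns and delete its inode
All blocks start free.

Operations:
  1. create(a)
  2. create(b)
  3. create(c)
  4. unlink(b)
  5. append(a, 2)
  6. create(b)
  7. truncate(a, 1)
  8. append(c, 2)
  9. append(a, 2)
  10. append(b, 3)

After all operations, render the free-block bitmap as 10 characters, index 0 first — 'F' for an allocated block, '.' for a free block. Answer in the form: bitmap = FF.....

create(a): bitmap=F......... | a=[0]
create(b): bitmap=FF........ | a=[0] b=[1]
create(c): bitmap=FFF....... | a=[0] b=[1] c=[2]
unlink(b): bitmap=F.F....... | a=[0] c=[2]
append(a, 2): bitmap=FFFF...... | a=[0, 1, 3] c=[2]
create(b): bitmap=FFFFF..... | a=[0, 1, 3] b=[4] c=[2]
truncate(a, 1): bitmap=F.F.F..... | a=[0] b=[4] c=[2]
append(c, 2): bitmap=FFFFF..... | a=[0] b=[4] c=[2, 1, 3]
append(a, 2): bitmap=FFFFFFF... | a=[0, 5, 6] b=[4] c=[2, 1, 3]
append(b, 3): bitmap=FFFFFFFFFF | a=[0, 5, 6] b=[4, 7, 8, 9] c=[2, 1, 3]

bitmap = FFFFFFFFFF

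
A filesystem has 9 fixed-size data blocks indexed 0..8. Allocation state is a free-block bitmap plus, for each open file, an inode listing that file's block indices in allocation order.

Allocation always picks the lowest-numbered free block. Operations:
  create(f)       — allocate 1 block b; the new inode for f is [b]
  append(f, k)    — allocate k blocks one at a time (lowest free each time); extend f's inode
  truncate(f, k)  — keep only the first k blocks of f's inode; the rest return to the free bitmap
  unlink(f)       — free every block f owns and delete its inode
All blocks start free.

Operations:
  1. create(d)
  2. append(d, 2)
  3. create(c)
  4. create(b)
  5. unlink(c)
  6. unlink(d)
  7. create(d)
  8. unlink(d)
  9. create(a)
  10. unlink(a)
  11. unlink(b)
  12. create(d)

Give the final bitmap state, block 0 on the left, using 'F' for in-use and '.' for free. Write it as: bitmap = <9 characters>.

bitmap = F........

[1] create(d) — d=0 (map F........)
[2] append(d, 2) — d=0,1,2 (map FFF......)
[3] create(c) — c=3 d=0,1,2 (map FFFF.....)
[4] create(b) — b=4 c=3 d=0,1,2 (map FFFFF....)
[5] unlink(c) — b=4 d=0,1,2 (map FFF.F....)
[6] unlink(d) — b=4 (map ....F....)
[7] create(d) — b=4 d=0 (map F...F....)
[8] unlink(d) — b=4 (map ....F....)
[9] create(a) — a=0 b=4 (map F...F....)
[10] unlink(a) — b=4 (map ....F....)
[11] unlink(b) —  (map .........)
[12] create(d) — d=0 (map F........)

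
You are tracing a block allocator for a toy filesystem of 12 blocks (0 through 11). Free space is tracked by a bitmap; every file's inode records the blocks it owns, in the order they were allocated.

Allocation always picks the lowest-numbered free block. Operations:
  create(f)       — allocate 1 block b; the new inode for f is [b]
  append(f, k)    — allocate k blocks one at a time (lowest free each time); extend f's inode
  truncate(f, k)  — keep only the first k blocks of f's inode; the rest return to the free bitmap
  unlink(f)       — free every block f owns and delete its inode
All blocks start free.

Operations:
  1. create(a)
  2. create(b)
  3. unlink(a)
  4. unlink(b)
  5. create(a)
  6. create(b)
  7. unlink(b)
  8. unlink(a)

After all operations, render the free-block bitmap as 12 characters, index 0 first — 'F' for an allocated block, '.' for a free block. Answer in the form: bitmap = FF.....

after create(a) → a:[0]  free=[F...........]
after create(b) → a:[0], b:[1]  free=[FF..........]
after unlink(a) → b:[1]  free=[.F..........]
after unlink(b) →   free=[............]
after create(a) → a:[0]  free=[F...........]
after create(b) → a:[0], b:[1]  free=[FF..........]
after unlink(b) → a:[0]  free=[F...........]
after unlink(a) →   free=[............]

bitmap = ............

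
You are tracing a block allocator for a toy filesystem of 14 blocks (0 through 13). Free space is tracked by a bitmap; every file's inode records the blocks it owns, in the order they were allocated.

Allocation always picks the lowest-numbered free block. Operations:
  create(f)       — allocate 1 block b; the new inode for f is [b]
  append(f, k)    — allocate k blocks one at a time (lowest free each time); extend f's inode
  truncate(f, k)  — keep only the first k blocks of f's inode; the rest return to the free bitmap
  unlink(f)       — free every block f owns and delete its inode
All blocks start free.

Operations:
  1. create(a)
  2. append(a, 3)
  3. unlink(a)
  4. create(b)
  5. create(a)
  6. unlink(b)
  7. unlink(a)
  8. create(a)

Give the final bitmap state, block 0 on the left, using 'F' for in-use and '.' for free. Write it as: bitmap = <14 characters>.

bitmap = F.............

  1. create(a)  ⇒  F.............  {a→[0]}
  2. append(a, 3)  ⇒  FFFF..........  {a→[0, 1, 2, 3]}
  3. unlink(a)  ⇒  ..............  {}
  4. create(b)  ⇒  F.............  {b→[0]}
  5. create(a)  ⇒  FF............  {a→[1]; b→[0]}
  6. unlink(b)  ⇒  .F............  {a→[1]}
  7. unlink(a)  ⇒  ..............  {}
  8. create(a)  ⇒  F.............  {a→[0]}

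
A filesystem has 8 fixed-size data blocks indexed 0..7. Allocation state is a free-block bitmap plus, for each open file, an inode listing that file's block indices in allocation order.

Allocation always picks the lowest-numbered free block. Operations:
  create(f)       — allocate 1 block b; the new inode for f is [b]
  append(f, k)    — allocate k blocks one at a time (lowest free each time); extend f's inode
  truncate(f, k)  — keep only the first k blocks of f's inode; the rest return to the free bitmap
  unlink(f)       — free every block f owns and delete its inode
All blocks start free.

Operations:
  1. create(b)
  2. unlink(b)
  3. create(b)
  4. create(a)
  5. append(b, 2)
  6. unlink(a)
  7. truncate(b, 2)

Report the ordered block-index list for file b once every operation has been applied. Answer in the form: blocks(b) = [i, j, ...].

blocks(b) = [0, 2]

after create(b) → b:[0]  free=[F.......]
after unlink(b) →   free=[........]
after create(b) → b:[0]  free=[F.......]
after create(a) → a:[1], b:[0]  free=[FF......]
after append(b, 2) → a:[1], b:[0, 2, 3]  free=[FFFF....]
after unlink(a) → b:[0, 2, 3]  free=[F.FF....]
after truncate(b, 2) → b:[0, 2]  free=[F.F.....]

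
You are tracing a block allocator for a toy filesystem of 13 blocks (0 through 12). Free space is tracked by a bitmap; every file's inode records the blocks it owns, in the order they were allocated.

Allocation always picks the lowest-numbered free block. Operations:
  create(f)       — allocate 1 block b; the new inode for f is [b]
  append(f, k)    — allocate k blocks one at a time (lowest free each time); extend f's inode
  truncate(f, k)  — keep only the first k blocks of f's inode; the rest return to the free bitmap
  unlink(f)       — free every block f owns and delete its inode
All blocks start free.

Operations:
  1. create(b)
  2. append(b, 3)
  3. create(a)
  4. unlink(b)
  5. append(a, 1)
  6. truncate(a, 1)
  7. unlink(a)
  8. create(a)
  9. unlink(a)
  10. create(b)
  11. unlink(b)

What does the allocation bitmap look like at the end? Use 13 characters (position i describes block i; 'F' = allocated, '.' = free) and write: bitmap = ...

bitmap = .............

  1. create(b)  ⇒  F............  {b→[0]}
  2. append(b, 3)  ⇒  FFFF.........  {b→[0, 1, 2, 3]}
  3. create(a)  ⇒  FFFFF........  {a→[4]; b→[0, 1, 2, 3]}
  4. unlink(b)  ⇒  ....F........  {a→[4]}
  5. append(a, 1)  ⇒  F...F........  {a→[4, 0]}
  6. truncate(a, 1)  ⇒  ....F........  {a→[4]}
  7. unlink(a)  ⇒  .............  {}
  8. create(a)  ⇒  F............  {a→[0]}
  9. unlink(a)  ⇒  .............  {}
  10. create(b)  ⇒  F............  {b→[0]}
  11. unlink(b)  ⇒  .............  {}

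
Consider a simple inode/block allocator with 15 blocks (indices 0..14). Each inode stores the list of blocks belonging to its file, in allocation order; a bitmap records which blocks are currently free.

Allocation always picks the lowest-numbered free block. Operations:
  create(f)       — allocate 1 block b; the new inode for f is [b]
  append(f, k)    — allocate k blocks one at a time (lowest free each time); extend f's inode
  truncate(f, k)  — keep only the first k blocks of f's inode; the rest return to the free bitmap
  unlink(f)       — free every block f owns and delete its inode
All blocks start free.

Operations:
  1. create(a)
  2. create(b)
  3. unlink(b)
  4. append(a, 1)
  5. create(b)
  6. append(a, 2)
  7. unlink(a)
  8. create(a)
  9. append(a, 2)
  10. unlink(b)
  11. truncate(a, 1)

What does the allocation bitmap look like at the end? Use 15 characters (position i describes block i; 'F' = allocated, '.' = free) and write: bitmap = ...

create(a): bitmap=F.............. | a=[0]
create(b): bitmap=FF............. | a=[0] b=[1]
unlink(b): bitmap=F.............. | a=[0]
append(a, 1): bitmap=FF............. | a=[0, 1]
create(b): bitmap=FFF............ | a=[0, 1] b=[2]
append(a, 2): bitmap=FFFFF.......... | a=[0, 1, 3, 4] b=[2]
unlink(a): bitmap=..F............ | b=[2]
create(a): bitmap=F.F............ | a=[0] b=[2]
append(a, 2): bitmap=FFFF........... | a=[0, 1, 3] b=[2]
unlink(b): bitmap=FF.F........... | a=[0, 1, 3]
truncate(a, 1): bitmap=F.............. | a=[0]

bitmap = F..............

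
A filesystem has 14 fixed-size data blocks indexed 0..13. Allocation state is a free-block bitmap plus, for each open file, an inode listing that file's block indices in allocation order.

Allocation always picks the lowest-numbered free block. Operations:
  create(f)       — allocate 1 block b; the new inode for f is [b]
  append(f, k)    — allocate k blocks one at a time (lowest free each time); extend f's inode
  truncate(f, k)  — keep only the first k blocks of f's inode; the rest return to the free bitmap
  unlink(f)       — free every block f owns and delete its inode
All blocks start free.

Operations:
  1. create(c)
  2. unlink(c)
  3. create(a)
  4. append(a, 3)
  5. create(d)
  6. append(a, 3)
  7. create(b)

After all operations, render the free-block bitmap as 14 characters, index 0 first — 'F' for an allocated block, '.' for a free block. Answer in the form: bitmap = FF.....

create(c): bitmap=F............. | c=[0]
unlink(c): bitmap=.............. | 
create(a): bitmap=F............. | a=[0]
append(a, 3): bitmap=FFFF.......... | a=[0, 1, 2, 3]
create(d): bitmap=FFFFF......... | a=[0, 1, 2, 3] d=[4]
append(a, 3): bitmap=FFFFFFFF...... | a=[0, 1, 2, 3, 5, 6, 7] d=[4]
create(b): bitmap=FFFFFFFFF..... | a=[0, 1, 2, 3, 5, 6, 7] b=[8] d=[4]

bitmap = FFFFFFFFF.....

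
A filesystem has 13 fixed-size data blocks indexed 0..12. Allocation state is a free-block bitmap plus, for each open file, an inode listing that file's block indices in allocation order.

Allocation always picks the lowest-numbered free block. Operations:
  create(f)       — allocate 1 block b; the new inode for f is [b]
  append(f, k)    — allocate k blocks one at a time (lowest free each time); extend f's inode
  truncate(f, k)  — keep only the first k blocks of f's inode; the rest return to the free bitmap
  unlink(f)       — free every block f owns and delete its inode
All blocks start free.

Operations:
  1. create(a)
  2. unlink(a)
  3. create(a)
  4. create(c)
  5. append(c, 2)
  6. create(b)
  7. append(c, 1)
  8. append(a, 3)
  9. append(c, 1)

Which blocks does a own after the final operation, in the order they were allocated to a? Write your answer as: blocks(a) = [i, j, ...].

blocks(a) = [0, 6, 7, 8]

[1] create(a) — a=0 (map F............)
[2] unlink(a) —  (map .............)
[3] create(a) — a=0 (map F............)
[4] create(c) — a=0 c=1 (map FF...........)
[5] append(c, 2) — a=0 c=1,2,3 (map FFFF.........)
[6] create(b) — a=0 b=4 c=1,2,3 (map FFFFF........)
[7] append(c, 1) — a=0 b=4 c=1,2,3,5 (map FFFFFF.......)
[8] append(a, 3) — a=0,6,7,8 b=4 c=1,2,3,5 (map FFFFFFFFF....)
[9] append(c, 1) — a=0,6,7,8 b=4 c=1,2,3,5,9 (map FFFFFFFFFF...)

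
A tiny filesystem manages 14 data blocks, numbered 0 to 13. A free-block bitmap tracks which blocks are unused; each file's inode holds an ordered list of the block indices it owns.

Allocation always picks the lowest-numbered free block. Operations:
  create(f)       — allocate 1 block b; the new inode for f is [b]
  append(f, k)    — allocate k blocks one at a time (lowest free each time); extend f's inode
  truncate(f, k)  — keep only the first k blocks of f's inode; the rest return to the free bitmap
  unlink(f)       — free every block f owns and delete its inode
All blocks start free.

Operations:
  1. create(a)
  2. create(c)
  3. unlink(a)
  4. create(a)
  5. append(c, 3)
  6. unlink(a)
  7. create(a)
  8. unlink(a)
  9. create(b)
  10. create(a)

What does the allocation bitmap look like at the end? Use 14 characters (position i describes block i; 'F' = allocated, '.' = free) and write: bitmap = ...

after create(a) → a:[0]  free=[F.............]
after create(c) → a:[0], c:[1]  free=[FF............]
after unlink(a) → c:[1]  free=[.F............]
after create(a) → a:[0], c:[1]  free=[FF............]
after append(c, 3) → a:[0], c:[1, 2, 3, 4]  free=[FFFFF.........]
after unlink(a) → c:[1, 2, 3, 4]  free=[.FFFF.........]
after create(a) → a:[0], c:[1, 2, 3, 4]  free=[FFFFF.........]
after unlink(a) → c:[1, 2, 3, 4]  free=[.FFFF.........]
after create(b) → b:[0], c:[1, 2, 3, 4]  free=[FFFFF.........]
after create(a) → a:[5], b:[0], c:[1, 2, 3, 4]  free=[FFFFFF........]

bitmap = FFFFFF........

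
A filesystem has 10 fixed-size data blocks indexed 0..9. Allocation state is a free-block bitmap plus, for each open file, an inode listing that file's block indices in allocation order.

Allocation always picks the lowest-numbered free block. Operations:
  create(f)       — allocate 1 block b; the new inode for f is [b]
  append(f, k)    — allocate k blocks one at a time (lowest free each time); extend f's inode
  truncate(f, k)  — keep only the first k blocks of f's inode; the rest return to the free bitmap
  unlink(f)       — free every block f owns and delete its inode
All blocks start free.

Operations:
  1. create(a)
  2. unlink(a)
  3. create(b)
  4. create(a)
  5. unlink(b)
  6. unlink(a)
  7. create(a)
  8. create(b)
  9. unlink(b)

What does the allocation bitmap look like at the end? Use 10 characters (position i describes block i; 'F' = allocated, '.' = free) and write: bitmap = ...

  1. create(a)  ⇒  F.........  {a→[0]}
  2. unlink(a)  ⇒  ..........  {}
  3. create(b)  ⇒  F.........  {b→[0]}
  4. create(a)  ⇒  FF........  {a→[1]; b→[0]}
  5. unlink(b)  ⇒  .F........  {a→[1]}
  6. unlink(a)  ⇒  ..........  {}
  7. create(a)  ⇒  F.........  {a→[0]}
  8. create(b)  ⇒  FF........  {a→[0]; b→[1]}
  9. unlink(b)  ⇒  F.........  {a→[0]}

bitmap = F.........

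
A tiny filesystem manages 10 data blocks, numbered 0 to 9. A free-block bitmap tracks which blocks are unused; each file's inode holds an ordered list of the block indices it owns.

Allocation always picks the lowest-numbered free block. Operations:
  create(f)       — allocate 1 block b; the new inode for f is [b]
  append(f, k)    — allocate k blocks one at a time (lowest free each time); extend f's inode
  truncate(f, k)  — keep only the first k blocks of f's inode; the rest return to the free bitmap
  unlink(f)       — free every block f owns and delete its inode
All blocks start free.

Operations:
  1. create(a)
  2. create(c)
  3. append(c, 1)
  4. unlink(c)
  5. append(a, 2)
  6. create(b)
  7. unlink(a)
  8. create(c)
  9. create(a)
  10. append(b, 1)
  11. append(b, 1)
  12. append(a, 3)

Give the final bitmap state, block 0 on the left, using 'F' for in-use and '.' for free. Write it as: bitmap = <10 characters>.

bitmap = FFFFFFFF..

[1] create(a) — a=0 (map F.........)
[2] create(c) — a=0 c=1 (map FF........)
[3] append(c, 1) — a=0 c=1,2 (map FFF.......)
[4] unlink(c) — a=0 (map F.........)
[5] append(a, 2) — a=0,1,2 (map FFF.......)
[6] create(b) — a=0,1,2 b=3 (map FFFF......)
[7] unlink(a) — b=3 (map ...F......)
[8] create(c) — b=3 c=0 (map F..F......)
[9] create(a) — a=1 b=3 c=0 (map FF.F......)
[10] append(b, 1) — a=1 b=3,2 c=0 (map FFFF......)
[11] append(b, 1) — a=1 b=3,2,4 c=0 (map FFFFF.....)
[12] append(a, 3) — a=1,5,6,7 b=3,2,4 c=0 (map FFFFFFFF..)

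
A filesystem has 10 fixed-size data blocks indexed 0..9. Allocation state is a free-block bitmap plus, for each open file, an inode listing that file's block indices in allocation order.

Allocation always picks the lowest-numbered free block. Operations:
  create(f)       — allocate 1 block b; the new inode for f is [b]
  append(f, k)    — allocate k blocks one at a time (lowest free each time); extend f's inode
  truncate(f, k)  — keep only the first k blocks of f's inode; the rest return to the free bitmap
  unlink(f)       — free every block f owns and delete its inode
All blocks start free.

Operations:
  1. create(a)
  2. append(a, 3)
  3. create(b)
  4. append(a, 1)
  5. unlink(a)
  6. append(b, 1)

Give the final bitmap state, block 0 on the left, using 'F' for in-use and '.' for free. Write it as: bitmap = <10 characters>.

bitmap = F...F.....

after create(a) → a:[0]  free=[F.........]
after append(a, 3) → a:[0, 1, 2, 3]  free=[FFFF......]
after create(b) → a:[0, 1, 2, 3], b:[4]  free=[FFFFF.....]
after append(a, 1) → a:[0, 1, 2, 3, 5], b:[4]  free=[FFFFFF....]
after unlink(a) → b:[4]  free=[....F.....]
after append(b, 1) → b:[4, 0]  free=[F...F.....]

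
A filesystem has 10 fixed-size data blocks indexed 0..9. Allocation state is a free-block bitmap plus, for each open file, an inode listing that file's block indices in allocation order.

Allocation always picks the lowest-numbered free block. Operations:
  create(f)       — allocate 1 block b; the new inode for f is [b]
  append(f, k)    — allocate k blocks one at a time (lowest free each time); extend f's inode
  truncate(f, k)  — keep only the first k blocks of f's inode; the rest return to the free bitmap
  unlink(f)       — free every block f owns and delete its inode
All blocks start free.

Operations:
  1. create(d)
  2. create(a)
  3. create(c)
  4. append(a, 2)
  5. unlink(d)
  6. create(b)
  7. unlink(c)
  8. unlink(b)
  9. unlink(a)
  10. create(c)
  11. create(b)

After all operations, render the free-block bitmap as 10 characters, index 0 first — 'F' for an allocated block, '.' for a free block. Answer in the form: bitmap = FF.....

create(d): bitmap=F......... | d=[0]
create(a): bitmap=FF........ | a=[1] d=[0]
create(c): bitmap=FFF....... | a=[1] c=[2] d=[0]
append(a, 2): bitmap=FFFFF..... | a=[1, 3, 4] c=[2] d=[0]
unlink(d): bitmap=.FFFF..... | a=[1, 3, 4] c=[2]
create(b): bitmap=FFFFF..... | a=[1, 3, 4] b=[0] c=[2]
unlink(c): bitmap=FF.FF..... | a=[1, 3, 4] b=[0]
unlink(b): bitmap=.F.FF..... | a=[1, 3, 4]
unlink(a): bitmap=.......... | 
create(c): bitmap=F......... | c=[0]
create(b): bitmap=FF........ | b=[1] c=[0]

bitmap = FF........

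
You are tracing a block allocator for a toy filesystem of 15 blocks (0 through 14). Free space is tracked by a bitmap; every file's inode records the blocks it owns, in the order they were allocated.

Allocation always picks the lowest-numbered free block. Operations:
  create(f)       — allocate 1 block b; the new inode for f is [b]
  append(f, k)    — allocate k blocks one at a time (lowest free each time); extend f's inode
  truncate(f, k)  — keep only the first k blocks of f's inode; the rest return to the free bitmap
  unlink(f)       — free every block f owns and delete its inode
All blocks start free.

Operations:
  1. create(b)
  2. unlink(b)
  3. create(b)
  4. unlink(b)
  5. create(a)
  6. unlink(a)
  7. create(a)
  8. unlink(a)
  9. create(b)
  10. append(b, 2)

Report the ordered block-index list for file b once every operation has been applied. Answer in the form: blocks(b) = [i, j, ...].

blocks(b) = [0, 1, 2]

after create(b) → b:[0]  free=[F..............]
after unlink(b) →   free=[...............]
after create(b) → b:[0]  free=[F..............]
after unlink(b) →   free=[...............]
after create(a) → a:[0]  free=[F..............]
after unlink(a) →   free=[...............]
after create(a) → a:[0]  free=[F..............]
after unlink(a) →   free=[...............]
after create(b) → b:[0]  free=[F..............]
after append(b, 2) → b:[0, 1, 2]  free=[FFF............]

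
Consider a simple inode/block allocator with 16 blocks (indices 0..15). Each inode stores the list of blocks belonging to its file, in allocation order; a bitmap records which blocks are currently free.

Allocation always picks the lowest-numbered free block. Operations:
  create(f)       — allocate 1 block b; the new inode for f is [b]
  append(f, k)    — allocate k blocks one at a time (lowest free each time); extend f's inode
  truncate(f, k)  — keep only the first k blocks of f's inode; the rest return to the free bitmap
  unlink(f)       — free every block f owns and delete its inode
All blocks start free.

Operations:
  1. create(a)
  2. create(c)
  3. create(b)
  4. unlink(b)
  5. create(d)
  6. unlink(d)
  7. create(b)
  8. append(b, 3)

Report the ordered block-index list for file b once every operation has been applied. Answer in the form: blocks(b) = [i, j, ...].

[1] create(a) — a=0 (map F...............)
[2] create(c) — a=0 c=1 (map FF..............)
[3] create(b) — a=0 b=2 c=1 (map FFF.............)
[4] unlink(b) — a=0 c=1 (map FF..............)
[5] create(d) — a=0 c=1 d=2 (map FFF.............)
[6] unlink(d) — a=0 c=1 (map FF..............)
[7] create(b) — a=0 b=2 c=1 (map FFF.............)
[8] append(b, 3) — a=0 b=2,3,4,5 c=1 (map FFFFFF..........)

blocks(b) = [2, 3, 4, 5]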